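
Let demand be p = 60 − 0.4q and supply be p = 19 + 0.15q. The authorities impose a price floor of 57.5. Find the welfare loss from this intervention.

Competitive equilibrium: 60 − 0.4q = 19 + 0.15q → q* = 74.5455, p* = 30.1818.
At the floor p = 57.5, quantity demanded = (60 − 57.5)/0.4 = 6.25.
Sellers' marginal cost at q' = 6.25: 19 + 0.15·6.25 = 19.9375.
Δq = 74.5455 − 6.25 = 68.2955; wedge = 57.5 − 19.9375 = 37.5625.
The triangle = ½ × 68.2955 × 37.5625 = 1282.67.

1282.67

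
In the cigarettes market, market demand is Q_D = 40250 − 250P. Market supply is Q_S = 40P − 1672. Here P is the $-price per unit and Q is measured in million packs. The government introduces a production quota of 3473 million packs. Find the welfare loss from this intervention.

$5890.02 million

In inverse form: demand P = 161 − 0.004Q, supply P = 41.8 + 0.025Q.
Competitive equilibrium: 161 − 0.004Q = 41.8 + 0.025Q → Q* = 4110.3448, P* = 144.5586.
At Q = 3473: demand price = 161 − 0.004·3473 = 147.108; supply price = 41.8 + 0.025·3473 = 128.625.
ΔQ = 4110.3448 − 3473 = 637.3448; wedge = 147.108 − 128.625 = 18.483.
Deadweight loss = ½ × 637.3448 × 18.483 = $5890.02 million.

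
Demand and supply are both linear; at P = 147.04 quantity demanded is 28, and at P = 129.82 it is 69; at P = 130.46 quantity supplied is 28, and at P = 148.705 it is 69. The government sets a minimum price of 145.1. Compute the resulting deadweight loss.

91.54

Demand slope = (129.82 − 147.04)/(69 − 28) = −0.42, so P = 158.8 − 0.42Q.
Supply slope = (148.705 − 130.46)/(69 − 28) = 0.445, so P = 118 + 0.445Q.
Competitive equilibrium: 158.8 − 0.42Q = 118 + 0.445Q → Q* = 47.1676, P* = 138.9896.
At the floor P = 145.1, quantity demanded = (158.8 − 145.1)/0.42 = 32.619.
Sellers' marginal cost at Q' = 32.619: 118 + 0.445·32.619 = 132.5155.
ΔQ = 47.1676 − 32.619 = 14.5486; wedge = 145.1 − 132.5155 = 12.5845.
DWL = ½ × 14.5486 × 12.5845 = 91.54.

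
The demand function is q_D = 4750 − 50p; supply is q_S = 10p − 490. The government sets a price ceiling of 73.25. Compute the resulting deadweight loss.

1190.04

In inverse form: demand p = 95 − 0.02q, supply p = 49 + 0.1q.
Competitive equilibrium: 95 − 0.02q = 49 + 0.1q → q* = 383.3333, p* = 87.3333.
At the ceiling p = 73.25, quantity supplied = (73.25 − 49)/0.1 = 242.5.
Willingness to pay at q' = 242.5: 95 − 0.02·242.5 = 90.15.
Δq = 383.3333 − 242.5 = 140.8333; wedge = 90.15 − 73.25 = 16.9.
Welfare loss = ½ × 140.8333 × 16.9 = 1190.04.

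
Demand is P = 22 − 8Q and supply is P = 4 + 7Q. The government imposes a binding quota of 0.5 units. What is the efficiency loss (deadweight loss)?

Competitive equilibrium: 22 − 8Q = 4 + 7Q → Q* = 1.2, P* = 12.4.
At Q = 0.5: demand price = 22 − 8·0.5 = 18; supply price = 4 + 7·0.5 = 7.5.
ΔQ = 1.2 − 0.5 = 0.7; wedge = 18 − 7.5 = 10.5.
The triangle = ½ × 0.7 × 10.5 = 3.675.

3.675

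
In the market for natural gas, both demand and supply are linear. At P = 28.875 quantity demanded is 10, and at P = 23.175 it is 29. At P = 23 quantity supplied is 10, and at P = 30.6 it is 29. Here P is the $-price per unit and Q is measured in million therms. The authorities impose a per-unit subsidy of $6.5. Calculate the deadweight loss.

Demand slope = (23.175 − 28.875)/(29 − 10) = −0.3, so P = 31.875 − 0.3Q.
Supply slope = (30.6 − 23)/(29 − 10) = 0.4, so P = 19 + 0.4Q.
Competitive equilibrium: 31.875 − 0.3Q = 19 + 0.4Q → Q* = 18.3929, P* = 26.3571.
The subsidy lowers effective supply by 6.5: P = 12.5 + 0.4Q.
New quantity: 31.875 − 0.3Q = 12.5 + 0.4Q → Q' = 27.6786.
Overproduction ΔQ = 27.6786 − 18.3929 = 9.2857; wedge = subsidy = 6.5.
Deadweight loss = ½ × 9.2857 × 6.5 = $30.18 million.

$30.18 million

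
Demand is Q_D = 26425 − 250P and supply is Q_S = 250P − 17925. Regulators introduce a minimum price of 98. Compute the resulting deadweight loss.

21622.50

In inverse form: demand P = 105.7 − 0.004Q, supply P = 71.7 + 0.004Q.
Competitive equilibrium: 105.7 − 0.004Q = 71.7 + 0.004Q → Q* = 4250, P* = 88.7.
At the floor P = 98, quantity demanded = (105.7 − 98)/0.004 = 1925.
Sellers' marginal cost at Q' = 1925: 71.7 + 0.004·1925 = 79.4.
ΔQ = 4250 − 1925 = 2325; wedge = 98 − 79.4 = 18.6.
Welfare loss = ½ × 2325 × 18.6 = 21622.50.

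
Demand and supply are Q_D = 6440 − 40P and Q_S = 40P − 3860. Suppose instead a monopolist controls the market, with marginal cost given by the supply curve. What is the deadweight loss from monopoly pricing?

In inverse form: demand P = 161 − 0.025Q, supply P = 96.5 + 0.025Q.
Competitive equilibrium: 161 − 0.025Q = 96.5 + 0.025Q → Q* = 1290, P* = 128.75.
Marginal revenue: MR = 161 − 0.05Q. Set MR = MC: 161 − 0.05Q = 96.5 + 0.025Q → Q_m = 860.
Price P_m = 161 − 0.025·860 = 139.5; MC(Q_m) = 96.5 + 0.025·860 = 118.
Competitive Q* = 1290, so ΔQ = 430; wedge = 139.5 − 118 = 21.5.
Welfare loss = ½ × 430 × 21.5 = 4622.50.

4622.50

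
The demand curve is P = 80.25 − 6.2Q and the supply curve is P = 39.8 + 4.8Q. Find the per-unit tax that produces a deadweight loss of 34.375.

27.5

Competitive equilibrium: 80.25 − 6.2Q = 39.8 + 4.8Q → Q* = 3.6773, P* = 57.4509.
A tax t gives ΔQ = t/11 and wedge t, so DWL = t²/22.
t²/22 = 34.375 → t² = 756.25 → t = 27.5.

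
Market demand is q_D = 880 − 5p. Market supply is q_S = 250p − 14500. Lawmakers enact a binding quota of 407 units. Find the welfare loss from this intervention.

In inverse form: demand p = 176 − 0.2q, supply p = 58 + 0.004q.
Competitive equilibrium: 176 − 0.2q = 58 + 0.004q → q* = 578.4314, p* = 60.3137.
At q = 407: demand price = 176 − 0.2·407 = 94.6; supply price = 58 + 0.004·407 = 59.628.
Δq = 578.4314 − 407 = 171.4314; wedge = 94.6 − 59.628 = 34.972.
The triangle = ½ × 171.4314 × 34.972 = 2997.65.

2997.65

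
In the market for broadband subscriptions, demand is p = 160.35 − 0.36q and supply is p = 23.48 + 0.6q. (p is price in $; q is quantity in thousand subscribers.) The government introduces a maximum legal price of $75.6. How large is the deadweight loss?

$1489.53 thousand

Competitive equilibrium: 160.35 − 0.36q = 23.48 + 0.6q → q* = 142.5729, p* = 109.0238.
At the ceiling p = 75.6, quantity supplied = (75.6 − 23.48)/0.6 = 86.8667.
Willingness to pay at q' = 86.8667: 160.35 − 0.36·86.8667 = 129.078.
Δq = 142.5729 − 86.8667 = 55.7062; wedge = 129.078 − 75.6 = 53.478.
Welfare loss = ½ × 55.7062 × 53.478 = $1489.53 thousand.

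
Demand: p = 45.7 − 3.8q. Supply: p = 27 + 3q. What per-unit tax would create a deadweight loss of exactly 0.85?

Competitive equilibrium: 45.7 − 3.8q = 27 + 3q → q* = 2.75, p* = 35.25.
A tax t gives Δq = t/6.8 and wedge t, so DWL = t²/13.6.
t²/13.6 = 0.85 → t² = 11.56 → t = 3.4.

3.4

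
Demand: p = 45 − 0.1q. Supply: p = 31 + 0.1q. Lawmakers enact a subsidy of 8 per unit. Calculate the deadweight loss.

Competitive equilibrium: 45 − 0.1q = 31 + 0.1q → q* = 70, p* = 38.
The subsidy lowers effective supply by 8: p = 23 + 0.1q.
New quantity: 45 − 0.1q = 23 + 0.1q → q' = 110.
Overproduction Δq = 110 − 70 = 40; wedge = subsidy = 8.
Deadweight loss = ½ × 40 × 8 = 160.

160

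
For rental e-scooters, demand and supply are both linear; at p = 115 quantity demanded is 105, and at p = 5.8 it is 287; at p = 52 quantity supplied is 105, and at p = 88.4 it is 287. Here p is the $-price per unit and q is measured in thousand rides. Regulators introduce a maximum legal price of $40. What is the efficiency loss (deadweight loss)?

Demand slope = (5.8 − 115)/(287 − 105) = −0.6, so p = 178 − 0.6q.
Supply slope = (88.4 − 52)/(287 − 105) = 0.2, so p = 31 + 0.2q.
Competitive equilibrium: 178 − 0.6q = 31 + 0.2q → q* = 183.75, p* = 67.75.
At the ceiling p = 40, quantity supplied = (40 − 31)/0.2 = 45.
Willingness to pay at q' = 45: 178 − 0.6·45 = 151.
Δq = 183.75 − 45 = 138.75; wedge = 151 − 40 = 111.
Deadweight loss = ½ × 138.75 × 111 = $7700.625 thousand.

$7700.625 thousand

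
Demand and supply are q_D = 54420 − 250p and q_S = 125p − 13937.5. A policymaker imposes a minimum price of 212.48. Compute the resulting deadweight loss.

In inverse form: demand p = 217.68 − 0.004q, supply p = 111.5 + 0.008q.
Competitive equilibrium: 217.68 − 0.004q = 111.5 + 0.008q → q* = 8848.3333, p* = 182.2867.
At the floor p = 212.48, quantity demanded = (217.68 − 212.48)/0.004 = 1300.
Sellers' marginal cost at q' = 1300: 111.5 + 0.008·1300 = 121.9.
Δq = 8848.3333 − 1300 = 7548.3333; wedge = 212.48 − 121.9 = 90.58.
Welfare loss = ½ × 7548.3333 × 90.58 = 341864.02.

341864.02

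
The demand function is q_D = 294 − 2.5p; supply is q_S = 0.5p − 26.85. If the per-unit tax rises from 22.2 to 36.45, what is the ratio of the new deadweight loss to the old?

In inverse form: demand p = 117.6 − 0.4q, supply p = 53.7 + 2q.
Competitive equilibrium: 117.6 − 0.4q = 53.7 + 2q → q* = 26.625, p* = 106.95.
For a per-unit tax t: Δq = t/2.4, so DWL = ½·t·(t/2.4) = t²/4.8.
At t = 22.2: DWL = 102.675. At t = 36.45: DWL = 276.792.
Ratio = (36.45/22.2)² = 2.696.

2.696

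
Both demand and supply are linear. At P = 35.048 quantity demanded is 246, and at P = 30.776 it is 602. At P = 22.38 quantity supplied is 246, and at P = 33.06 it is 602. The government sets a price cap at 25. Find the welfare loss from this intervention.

964.29

Demand slope = (30.776 − 35.048)/(602 − 246) = −0.012, so P = 38 − 0.012Q.
Supply slope = (33.06 − 22.38)/(602 − 246) = 0.03, so P = 15 + 0.03Q.
Competitive equilibrium: 38 − 0.012Q = 15 + 0.03Q → Q* = 547.619, P* = 31.4286.
At the ceiling P = 25, quantity supplied = (25 − 15)/0.03 = 333.3333.
Willingness to pay at Q' = 333.3333: 38 − 0.012·333.3333 = 34.
ΔQ = 547.619 − 333.3333 = 214.2857; wedge = 34 − 25 = 9.
Deadweight loss = ½ × 214.2857 × 9 = 964.29.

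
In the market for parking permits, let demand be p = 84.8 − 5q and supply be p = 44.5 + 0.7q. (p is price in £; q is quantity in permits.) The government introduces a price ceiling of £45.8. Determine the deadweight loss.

Competitive equilibrium: 84.8 − 5q = 44.5 + 0.7q → q* = 7.0702, p* = 49.4491.
At the ceiling p = 45.8, quantity supplied = (45.8 − 44.5)/0.7 = 1.8571.
Willingness to pay at q' = 1.8571: 84.8 − 5·1.8571 = 75.5145.
Δq = 7.0702 − 1.8571 = 5.2131; wedge = 75.5145 − 45.8 = 29.7145.
The triangle = ½ × 5.2131 × 29.7145 = £77.45.

£77.45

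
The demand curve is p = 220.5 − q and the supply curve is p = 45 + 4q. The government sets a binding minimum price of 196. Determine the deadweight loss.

Competitive equilibrium: 220.5 − q = 45 + 4q → q* = 35.1, p* = 185.4.
At the floor p = 196, quantity demanded = (220.5 − 196)/1 = 24.5.
Sellers' marginal cost at q' = 24.5: 45 + 4·24.5 = 143.
Δq = 35.1 − 24.5 = 10.6; wedge = 196 − 143 = 53.
Welfare loss = ½ × 10.6 × 53 = 280.90.

280.90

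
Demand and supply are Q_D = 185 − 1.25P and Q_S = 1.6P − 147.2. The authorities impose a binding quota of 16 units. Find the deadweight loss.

In inverse form: demand P = 148 − 0.8Q, supply P = 92 + 0.625Q.
Competitive equilibrium: 148 − 0.8Q = 92 + 0.625Q → Q* = 39.2982, P* = 116.5614.
At Q = 16: demand price = 148 − 0.8·16 = 135.2; supply price = 92 + 0.625·16 = 102.
ΔQ = 39.2982 − 16 = 23.2982; wedge = 135.2 − 102 = 33.2.
The triangle = ½ × 23.2982 × 33.2 = 386.75.

386.75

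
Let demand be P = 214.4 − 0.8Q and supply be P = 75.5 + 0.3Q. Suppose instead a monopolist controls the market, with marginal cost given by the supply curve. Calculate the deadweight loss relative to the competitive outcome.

Competitive equilibrium: 214.4 − 0.8Q = 75.5 + 0.3Q → Q* = 126.2727, P* = 113.3818.
Marginal revenue: MR = 214.4 − 1.6Q. Set MR = MC: 214.4 − 1.6Q = 75.5 + 0.3Q → Q_m = 73.1053.
Price P_m = 214.4 − 0.8·73.1053 = 155.9158; MC(Q_m) = 75.5 + 0.3·73.1053 = 97.4316.
Competitive Q* = 126.2727, so ΔQ = 53.1674; wedge = 155.9158 − 97.4316 = 58.4842.
The triangle = ½ × 53.1674 × 58.4842 = 1554.73.

1554.73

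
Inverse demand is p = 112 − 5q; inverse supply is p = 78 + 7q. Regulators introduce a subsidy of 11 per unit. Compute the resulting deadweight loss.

Competitive equilibrium: 112 − 5q = 78 + 7q → q* = 2.8333, p* = 97.8333.
The subsidy lowers effective supply by 11: p = 67 + 7q.
New quantity: 112 − 5q = 67 + 7q → q' = 3.75.
Overproduction Δq = 3.75 − 2.8333 = 0.9167; wedge = subsidy = 11.
The triangle = ½ × 0.9167 × 11 = 5.04.

5.04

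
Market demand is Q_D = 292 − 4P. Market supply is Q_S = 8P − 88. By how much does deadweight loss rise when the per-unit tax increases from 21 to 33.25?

886.08

In inverse form: demand P = 73 − 0.25Q, supply P = 11 + 0.125Q.
Competitive equilibrium: 73 − 0.25Q = 11 + 0.125Q → Q* = 165.3333, P* = 31.6667.
For a per-unit tax t: ΔQ = t/0.375, so DWL = ½·t·(t/0.375) = t²/0.75.
At t = 21: DWL = 588. At t = 33.25: DWL = 1474.083.
Increase = 1474.083 − 588 = 886.08.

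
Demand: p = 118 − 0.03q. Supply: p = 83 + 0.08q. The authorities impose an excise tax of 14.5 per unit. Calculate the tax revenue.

2702.27

Competitive equilibrium: 118 − 0.03q = 83 + 0.08q → q* = 318.1818, p* = 108.4545.
With the tax, the buyer price exceeds the seller price by 14.5: (118 − 0.03q) − (83 + 0.08q) = 14.5 → q' = 186.3636.
Tax revenue = 14.5 × 186.3636 = 2702.27.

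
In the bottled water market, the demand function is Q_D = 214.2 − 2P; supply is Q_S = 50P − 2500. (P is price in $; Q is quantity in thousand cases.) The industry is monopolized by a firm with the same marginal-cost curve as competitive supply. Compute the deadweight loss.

$753.32 thousand

In inverse form: demand P = 107.1 − 0.5Q, supply P = 50 + 0.02Q.
Competitive equilibrium: 107.1 − 0.5Q = 50 + 0.02Q → Q* = 109.8077, P* = 52.1962.
Marginal revenue: MR = 107.1 − Q. Set MR = MC: 107.1 − Q = 50 + 0.02Q → Q_m = 55.9804.
Price P_m = 107.1 − 0.5·55.9804 = 79.1098; MC(Q_m) = 50 + 0.02·55.9804 = 51.1196.
Competitive Q* = 109.8077, so ΔQ = 53.8273; wedge = 79.1098 − 51.1196 = 27.9902.
Welfare loss = ½ × 53.8273 × 27.9902 = $753.32 thousand.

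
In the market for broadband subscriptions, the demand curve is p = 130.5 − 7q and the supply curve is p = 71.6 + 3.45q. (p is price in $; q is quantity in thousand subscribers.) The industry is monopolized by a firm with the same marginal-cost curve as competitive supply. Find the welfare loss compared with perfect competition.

Competitive equilibrium: 130.5 − 7q = 71.6 + 3.45q → q* = 5.6364, p* = 91.0455.
Marginal revenue: MR = 130.5 − 14q. Set MR = MC: 130.5 − 14q = 71.6 + 3.45q → q_m = 3.3754.
Price p_m = 130.5 − 7·3.3754 = 106.8722; MC(q_m) = 71.6 + 3.45·3.3754 = 83.2451.
Competitive q* = 5.6364, so Δq = 2.261; wedge = 106.8722 − 83.2451 = 23.6271.
The triangle = ½ × 2.261 × 23.6271 = $26.71 thousand.

$26.71 thousand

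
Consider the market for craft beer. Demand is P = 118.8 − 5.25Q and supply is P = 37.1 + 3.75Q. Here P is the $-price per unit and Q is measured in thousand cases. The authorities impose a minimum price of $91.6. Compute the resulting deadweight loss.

Competitive equilibrium: 118.8 − 5.25Q = 37.1 + 3.75Q → Q* = 9.0778, P* = 71.1417.
At the floor P = 91.6, quantity demanded = (118.8 − 91.6)/5.25 = 5.181.
Sellers' marginal cost at Q' = 5.181: 37.1 + 3.75·5.181 = 56.5288.
ΔQ = 9.0778 − 5.181 = 3.8968; wedge = 91.6 − 56.5288 = 35.0712.
Welfare loss = ½ × 3.8968 × 35.0712 = $68.33 thousand.

$68.33 thousand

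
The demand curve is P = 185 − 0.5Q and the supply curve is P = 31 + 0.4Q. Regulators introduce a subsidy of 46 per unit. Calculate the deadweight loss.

1175.56

Competitive equilibrium: 185 − 0.5Q = 31 + 0.4Q → Q* = 171.1111, P* = 99.4444.
The subsidy lowers effective supply by 46: P = 0.4Q − 15.
New quantity: 185 − 0.5Q = 0.4Q − 15 → Q' = 222.2222.
Overproduction ΔQ = 222.2222 − 171.1111 = 51.1111; wedge = subsidy = 46.
Deadweight loss = ½ × 51.1111 × 46 = 1175.56.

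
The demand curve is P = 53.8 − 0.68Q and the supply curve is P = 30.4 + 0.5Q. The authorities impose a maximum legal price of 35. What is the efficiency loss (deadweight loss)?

Competitive equilibrium: 53.8 − 0.68Q = 30.4 + 0.5Q → Q* = 19.8305, P* = 40.3153.
At the ceiling P = 35, quantity supplied = (35 − 30.4)/0.5 = 9.2.
Willingness to pay at Q' = 9.2: 53.8 − 0.68·9.2 = 47.544.
ΔQ = 19.8305 − 9.2 = 10.6305; wedge = 47.544 − 35 = 12.544.
Deadweight loss = ½ × 10.6305 × 12.544 = 66.67.

66.67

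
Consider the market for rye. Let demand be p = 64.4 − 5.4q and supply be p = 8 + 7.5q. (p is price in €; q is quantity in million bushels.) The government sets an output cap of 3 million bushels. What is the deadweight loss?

Competitive equilibrium: 64.4 − 5.4q = 8 + 7.5q → q* = 4.3721, p* = 40.7907.
At q = 3: demand price = 64.4 − 5.4·3 = 48.2; supply price = 8 + 7.5·3 = 30.5.
Δq = 4.3721 − 3 = 1.3721; wedge = 48.2 − 30.5 = 17.7.
Welfare loss = ½ × 1.3721 × 17.7 = €12.14 million.

€12.14 million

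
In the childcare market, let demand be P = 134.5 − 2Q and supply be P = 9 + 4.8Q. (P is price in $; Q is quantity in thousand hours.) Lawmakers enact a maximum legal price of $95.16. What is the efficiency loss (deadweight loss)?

Competitive equilibrium: 134.5 − 2Q = 9 + 4.8Q → Q* = 18.4559, P* = 97.5882.
At the ceiling P = 95.16, quantity supplied = (95.16 − 9)/4.8 = 17.95.
Willingness to pay at Q' = 17.95: 134.5 − 2·17.95 = 98.6.
ΔQ = 18.4559 − 17.95 = 0.5059; wedge = 98.6 − 95.16 = 3.44.
The triangle = ½ × 0.5059 × 3.44 = $0.87 thousand.

$0.87 thousand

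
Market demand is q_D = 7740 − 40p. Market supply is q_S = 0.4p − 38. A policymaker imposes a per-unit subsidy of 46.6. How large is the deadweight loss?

In inverse form: demand p = 193.5 − 0.025q, supply p = 95 + 2.5q.
Competitive equilibrium: 193.5 − 0.025q = 95 + 2.5q → q* = 39.0099, p* = 192.5248.
The subsidy lowers effective supply by 46.6: p = 48.4 + 2.5q.
New quantity: 193.5 − 0.025q = 48.4 + 2.5q → q' = 57.4653.
Overproduction Δq = 57.4653 − 39.0099 = 18.4554; wedge = subsidy = 46.6.
Deadweight loss = ½ × 18.4554 × 46.6 = 430.01.

430.01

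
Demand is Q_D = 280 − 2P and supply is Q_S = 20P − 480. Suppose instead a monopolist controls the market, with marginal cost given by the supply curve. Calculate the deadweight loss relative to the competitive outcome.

2773.86

In inverse form: demand P = 140 − 0.5Q, supply P = 24 + 0.05Q.
Competitive equilibrium: 140 − 0.5Q = 24 + 0.05Q → Q* = 210.9091, P* = 34.5455.
Marginal revenue: MR = 140 − Q. Set MR = MC: 140 − Q = 24 + 0.05Q → Q_m = 110.4762.
Price P_m = 140 − 0.5·110.4762 = 84.7619; MC(Q_m) = 24 + 0.05·110.4762 = 29.5238.
Competitive Q* = 210.9091, so ΔQ = 100.4329; wedge = 84.7619 − 29.5238 = 55.2381.
Deadweight loss = ½ × 100.4329 × 55.2381 = 2773.86.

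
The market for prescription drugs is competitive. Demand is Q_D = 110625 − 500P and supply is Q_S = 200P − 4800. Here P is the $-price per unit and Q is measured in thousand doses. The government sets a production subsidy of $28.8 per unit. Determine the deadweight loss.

In inverse form: demand P = 221.25 − 0.002Q, supply P = 24 + 0.005Q.
Competitive equilibrium: 221.25 − 0.002Q = 24 + 0.005Q → Q* = 28178.5714, P* = 164.8929.
The subsidy lowers effective supply by 28.8: P = 0.005Q − 4.8.
New quantity: 221.25 − 0.002Q = 0.005Q − 4.8 → Q' = 32292.8571.
Overproduction ΔQ = 32292.8571 − 28178.5714 = 4114.2857; wedge = subsidy = 28.8.
Welfare loss = ½ × 4114.2857 × 28.8 = $59245.71 thousand.

$59245.71 thousand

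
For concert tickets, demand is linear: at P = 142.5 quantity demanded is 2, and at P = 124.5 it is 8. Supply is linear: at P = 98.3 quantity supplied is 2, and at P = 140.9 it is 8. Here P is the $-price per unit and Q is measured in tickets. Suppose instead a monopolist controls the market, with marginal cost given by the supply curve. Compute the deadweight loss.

$10.77

Demand slope = (124.5 − 142.5)/(8 − 2) = −3, so P = 148.5 − 3Q.
Supply slope = (140.9 − 98.3)/(8 − 2) = 7.1, so P = 84.1 + 7.1Q.
Competitive equilibrium: 148.5 − 3Q = 84.1 + 7.1Q → Q* = 6.3762, P* = 129.3713.
Marginal revenue: MR = 148.5 − 6Q. Set MR = MC: 148.5 − 6Q = 84.1 + 7.1Q → Q_m = 4.916.
Price P_m = 148.5 − 3·4.916 = 133.752; MC(Q_m) = 84.1 + 7.1·4.916 = 119.0036.
Competitive Q* = 6.3762, so ΔQ = 1.4602; wedge = 133.752 − 119.0036 = 14.7484.
DWL = ½ × 1.4602 × 14.7484 = $10.77.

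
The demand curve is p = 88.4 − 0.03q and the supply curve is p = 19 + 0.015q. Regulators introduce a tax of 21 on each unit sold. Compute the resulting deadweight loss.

Competitive equilibrium: 88.4 − 0.03q = 19 + 0.015q → q* = 1542.2222, p* = 42.1333.
With the tax, the buyer price exceeds the seller price by 21: (88.4 − 0.03q) − (19 + 0.015q) = 21 → q' = 1075.5556.
Δq = 1542.2222 − 1075.5556 = 466.6666; the wedge equals the tax, 21.
The triangle = ½ × 466.6666 × 21 = 4900.

4900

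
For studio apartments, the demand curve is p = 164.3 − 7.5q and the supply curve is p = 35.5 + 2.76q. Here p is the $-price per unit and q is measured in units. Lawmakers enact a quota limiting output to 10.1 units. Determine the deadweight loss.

$30.88

Competitive equilibrium: 164.3 − 7.5q = 35.5 + 2.76q → q* = 12.5536, p* = 70.148.
At q = 10.1: demand price = 164.3 − 7.5·10.1 = 88.55; supply price = 35.5 + 2.76·10.1 = 63.376.
Δq = 12.5536 − 10.1 = 2.4536; wedge = 88.55 − 63.376 = 25.174.
Welfare loss = ½ × 2.4536 × 25.174 = $30.88.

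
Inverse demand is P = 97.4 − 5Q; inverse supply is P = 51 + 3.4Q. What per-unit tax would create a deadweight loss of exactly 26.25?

Competitive equilibrium: 97.4 − 5Q = 51 + 3.4Q → Q* = 5.5238, P* = 69.781.
A tax t gives ΔQ = t/8.4 and wedge t, so DWL = t²/16.8.
t²/16.8 = 26.25 → t² = 441 → t = 21.

21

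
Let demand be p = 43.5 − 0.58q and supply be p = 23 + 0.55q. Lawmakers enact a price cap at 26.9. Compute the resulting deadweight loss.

69

Competitive equilibrium: 43.5 − 0.58q = 23 + 0.55q → q* = 18.1416, p* = 32.9779.
At the ceiling p = 26.9, quantity supplied = (26.9 − 23)/0.55 = 7.0909.
Willingness to pay at q' = 7.0909: 43.5 − 0.58·7.0909 = 39.3873.
Δq = 18.1416 − 7.0909 = 11.0507; wedge = 39.3873 − 26.9 = 12.4873.
The triangle = ½ × 11.0507 × 12.4873 = 69.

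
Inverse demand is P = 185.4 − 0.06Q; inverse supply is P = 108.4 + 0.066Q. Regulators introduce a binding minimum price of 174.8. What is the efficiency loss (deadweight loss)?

Competitive equilibrium: 185.4 − 0.06Q = 108.4 + 0.066Q → Q* = 611.1111, P* = 148.7333.
At the floor P = 174.8, quantity demanded = (185.4 − 174.8)/0.06 = 176.6667.
Sellers' marginal cost at Q' = 176.6667: 108.4 + 0.066·176.6667 = 120.06.
ΔQ = 611.1111 − 176.6667 = 434.4444; wedge = 174.8 − 120.06 = 54.74.
Welfare loss = ½ × 434.4444 × 54.74 = 11890.74.

11890.74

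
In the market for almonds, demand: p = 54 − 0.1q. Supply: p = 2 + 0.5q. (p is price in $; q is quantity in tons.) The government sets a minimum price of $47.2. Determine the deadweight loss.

Competitive equilibrium: 54 − 0.1q = 2 + 0.5q → q* = 86.6667, p* = 45.3333.
At the floor p = 47.2, quantity demanded = (54 − 47.2)/0.1 = 68.
Sellers' marginal cost at q' = 68: 2 + 0.5·68 = 36.
Δq = 86.6667 − 68 = 18.6667; wedge = 47.2 − 36 = 11.2.
DWL = ½ × 18.6667 × 11.2 = $104.53.

$104.53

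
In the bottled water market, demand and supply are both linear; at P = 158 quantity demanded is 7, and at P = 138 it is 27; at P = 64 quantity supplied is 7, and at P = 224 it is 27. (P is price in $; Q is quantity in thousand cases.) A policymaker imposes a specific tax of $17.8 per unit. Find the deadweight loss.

$17.60 thousand

Demand slope = (138 − 158)/(27 − 7) = −1, so P = 165 − Q.
Supply slope = (224 − 64)/(27 − 7) = 8, so P = 8 + 8Q.
Competitive equilibrium: 165 − Q = 8 + 8Q → Q* = 17.4444, P* = 147.5556.
With the tax, the buyer price exceeds the seller price by 17.8: (165 − Q) − (8 + 8Q) = 17.8 → Q' = 15.4667.
ΔQ = 17.4444 − 15.4667 = 1.9777; the wedge equals the tax, 17.8.
The triangle = ½ × 1.9777 × 17.8 = $17.60 thousand.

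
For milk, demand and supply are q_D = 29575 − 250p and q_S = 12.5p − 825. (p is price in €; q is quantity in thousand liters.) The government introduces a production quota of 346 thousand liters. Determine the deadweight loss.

In inverse form: demand p = 118.3 − 0.004q, supply p = 66 + 0.08q.
Competitive equilibrium: 118.3 − 0.004q = 66 + 0.08q → q* = 622.619, p* = 115.8095.
At q = 346: demand price = 118.3 − 0.004·346 = 116.916; supply price = 66 + 0.08·346 = 93.68.
Δq = 622.619 − 346 = 276.619; wedge = 116.916 − 93.68 = 23.236.
DWL = ½ × 276.619 × 23.236 = €3213.76 thousand.

€3213.76 thousand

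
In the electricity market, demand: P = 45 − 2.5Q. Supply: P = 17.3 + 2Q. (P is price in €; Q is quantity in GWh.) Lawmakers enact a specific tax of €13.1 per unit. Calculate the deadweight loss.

€19.07

Competitive equilibrium: 45 − 2.5Q = 17.3 + 2Q → Q* = 6.1556, P* = 29.6111.
With the tax, the buyer price exceeds the seller price by 13.1: (45 − 2.5Q) − (17.3 + 2Q) = 13.1 → Q' = 3.2444.
ΔQ = 6.1556 − 3.2444 = 2.9112; the wedge equals the tax, 13.1.
Welfare loss = ½ × 2.9112 × 13.1 = €19.07.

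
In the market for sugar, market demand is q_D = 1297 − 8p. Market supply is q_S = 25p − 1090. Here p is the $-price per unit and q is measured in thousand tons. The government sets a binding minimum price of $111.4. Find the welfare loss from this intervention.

In inverse form: demand p = 162.125 − 0.125q, supply p = 43.6 + 0.04q.
Competitive equilibrium: 162.125 − 0.125q = 43.6 + 0.04q → q* = 718.3333, p* = 72.3333.
At the floor p = 111.4, quantity demanded = (162.125 − 111.4)/0.125 = 405.8.
Sellers' marginal cost at q' = 405.8: 43.6 + 0.04·405.8 = 59.832.
Δq = 718.3333 − 405.8 = 312.5333; wedge = 111.4 − 59.832 = 51.568.
DWL = ½ × 312.5333 × 51.568 = $8058.36 thousand.

$8058.36 thousand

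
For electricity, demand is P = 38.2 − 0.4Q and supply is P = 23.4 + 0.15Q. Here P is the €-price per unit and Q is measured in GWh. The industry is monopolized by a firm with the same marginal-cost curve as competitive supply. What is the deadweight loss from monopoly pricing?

Competitive equilibrium: 38.2 − 0.4Q = 23.4 + 0.15Q → Q* = 26.9091, P* = 27.4364.
Marginal revenue: MR = 38.2 − 0.8Q. Set MR = MC: 38.2 − 0.8Q = 23.4 + 0.15Q → Q_m = 15.5789.
Price P_m = 38.2 − 0.4·15.5789 = 31.9684; MC(Q_m) = 23.4 + 0.15·15.5789 = 25.7368.
Competitive Q* = 26.9091, so ΔQ = 11.3302; wedge = 31.9684 − 25.7368 = 6.2316.
DWL = ½ × 11.3302 × 6.2316 = €35.30.

€35.30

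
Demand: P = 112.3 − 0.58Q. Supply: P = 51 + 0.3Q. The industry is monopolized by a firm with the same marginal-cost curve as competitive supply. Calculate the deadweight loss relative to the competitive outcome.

336.94

Competitive equilibrium: 112.3 − 0.58Q = 51 + 0.3Q → Q* = 69.6591, P* = 71.8977.
Marginal revenue: MR = 112.3 − 1.16Q. Set MR = MC: 112.3 − 1.16Q = 51 + 0.3Q → Q_m = 41.9863.
Price P_m = 112.3 − 0.58·41.9863 = 87.9479; MC(Q_m) = 51 + 0.3·41.9863 = 63.5959.
Competitive Q* = 69.6591, so ΔQ = 27.6728; wedge = 87.9479 − 63.5959 = 24.352.
DWL = ½ × 27.6728 × 24.352 = 336.94.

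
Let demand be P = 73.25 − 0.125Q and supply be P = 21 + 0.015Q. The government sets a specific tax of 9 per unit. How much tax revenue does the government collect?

Competitive equilibrium: 73.25 − 0.125Q = 21 + 0.015Q → Q* = 373.2143, P* = 26.5982.
With the tax, the buyer price exceeds the seller price by 9: (73.25 − 0.125Q) − (21 + 0.015Q) = 9 → Q' = 308.9286.
Tax revenue = 9 × 308.9286 = 2780.36.

2780.36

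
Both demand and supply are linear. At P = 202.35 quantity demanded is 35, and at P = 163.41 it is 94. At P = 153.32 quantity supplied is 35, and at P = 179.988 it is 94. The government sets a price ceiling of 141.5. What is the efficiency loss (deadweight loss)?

2743.28

Demand slope = (163.41 − 202.35)/(94 − 35) = −0.66, so P = 225.45 − 0.66Q.
Supply slope = (179.988 − 153.32)/(94 − 35) = 0.452, so P = 137.5 + 0.452Q.
Competitive equilibrium: 225.45 − 0.66Q = 137.5 + 0.452Q → Q* = 79.0917, P* = 173.2495.
At the ceiling P = 141.5, quantity supplied = (141.5 − 137.5)/0.452 = 8.8496.
Willingness to pay at Q' = 8.8496: 225.45 − 0.66·8.8496 = 219.6093.
ΔQ = 79.0917 − 8.8496 = 70.2421; wedge = 219.6093 − 141.5 = 78.1093.
The triangle = ½ × 70.2421 × 78.1093 = 2743.28.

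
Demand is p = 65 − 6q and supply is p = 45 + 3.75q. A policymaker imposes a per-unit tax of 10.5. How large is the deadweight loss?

5.65

Competitive equilibrium: 65 − 6q = 45 + 3.75q → q* = 2.0513, p* = 52.6923.
With the tax, the buyer price exceeds the seller price by 10.5: (65 − 6q) − (45 + 3.75q) = 10.5 → q' = 0.9744.
Δq = 2.0513 − 0.9744 = 1.0769; the wedge equals the tax, 10.5.
DWL = ½ × 1.0769 × 10.5 = 5.65.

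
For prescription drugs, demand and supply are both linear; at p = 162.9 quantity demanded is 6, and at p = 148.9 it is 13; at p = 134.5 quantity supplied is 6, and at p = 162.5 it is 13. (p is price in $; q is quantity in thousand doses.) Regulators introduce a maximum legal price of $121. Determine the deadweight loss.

Demand slope = (148.9 − 162.9)/(13 − 6) = −2, so p = 174.9 − 2q.
Supply slope = (162.5 − 134.5)/(13 − 6) = 4, so p = 110.5 + 4q.
Competitive equilibrium: 174.9 − 2q = 110.5 + 4q → q* = 10.73333, p* = 153.43333.
At the ceiling p = 121, quantity supplied = (121 − 110.5)/4 = 2.625.
Willingness to pay at q' = 2.625: 174.9 − 2·2.625 = 169.65.
Δq = 10.73333 − 2.625 = 8.10833; wedge = 169.65 − 121 = 48.65.
Deadweight loss = ½ × 8.10833 × 48.65 = $197.24 thousand.

$197.24 thousand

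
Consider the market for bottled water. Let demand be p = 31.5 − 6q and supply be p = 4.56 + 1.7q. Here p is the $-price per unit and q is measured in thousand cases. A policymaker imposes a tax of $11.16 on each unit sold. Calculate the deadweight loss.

$8.09 thousand

Competitive equilibrium: 31.5 − 6q = 4.56 + 1.7q → q* = 3.4987, p* = 10.5078.
With the tax, the buyer price exceeds the seller price by 11.16: (31.5 − 6q) − (4.56 + 1.7q) = 11.16 → q' = 2.0494.
Δq = 3.4987 − 2.0494 = 1.4493; the wedge equals the tax, 11.16.
DWL = ½ × 1.4493 × 11.16 = $8.09 thousand.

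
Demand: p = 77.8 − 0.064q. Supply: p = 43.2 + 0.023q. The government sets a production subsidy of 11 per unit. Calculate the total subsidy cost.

Competitive equilibrium: 77.8 − 0.064q = 43.2 + 0.023q → q* = 397.7011, p* = 52.3471.
The subsidy lowers effective supply by 11: p = 32.2 + 0.023q.
New quantity: 77.8 − 0.064q = 32.2 + 0.023q → q' = 524.1379.
Total subsidy cost = 11 × 524.1379 = 5765.52.

5765.52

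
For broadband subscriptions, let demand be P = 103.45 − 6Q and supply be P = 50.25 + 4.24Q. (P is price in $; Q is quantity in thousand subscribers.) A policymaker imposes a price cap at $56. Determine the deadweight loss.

Competitive equilibrium: 103.45 − 6Q = 50.25 + 4.24Q → Q* = 5.1953, P* = 72.2781.
At the ceiling P = 56, quantity supplied = (56 − 50.25)/4.24 = 1.3561.
Willingness to pay at Q' = 1.3561: 103.45 − 6·1.3561 = 95.3134.
ΔQ = 5.1953 − 1.3561 = 3.8392; wedge = 95.3134 − 56 = 39.3134.
Deadweight loss = ½ × 3.8392 × 39.3134 = $75.47 thousand.

$75.47 thousand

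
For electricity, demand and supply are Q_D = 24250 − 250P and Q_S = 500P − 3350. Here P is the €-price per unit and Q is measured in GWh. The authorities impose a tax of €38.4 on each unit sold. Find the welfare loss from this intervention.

€122880

In inverse form: demand P = 97 − 0.004Q, supply P = 6.7 + 0.002Q.
Competitive equilibrium: 97 − 0.004Q = 6.7 + 0.002Q → Q* = 15050, P* = 36.8.
With the tax, the buyer price exceeds the seller price by 38.4: (97 − 0.004Q) − (6.7 + 0.002Q) = 38.4 → Q' = 8650.
ΔQ = 15050 − 8650 = 6400; the wedge equals the tax, 38.4.
Welfare loss = ½ × 6400 × 38.4 = €122880.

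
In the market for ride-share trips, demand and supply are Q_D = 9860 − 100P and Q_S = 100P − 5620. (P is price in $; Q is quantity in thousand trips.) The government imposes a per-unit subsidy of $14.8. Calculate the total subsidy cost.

In inverse form: demand P = 98.6 − 0.01Q, supply P = 56.2 + 0.01Q.
Competitive equilibrium: 98.6 − 0.01Q = 56.2 + 0.01Q → Q* = 2120, P* = 77.4.
The subsidy lowers effective supply by 14.8: P = 41.4 + 0.01Q.
New quantity: 98.6 − 0.01Q = 41.4 + 0.01Q → Q' = 2860.
Total subsidy cost = 14.8 × 2860 = $42328 thousand.

$42328 thousand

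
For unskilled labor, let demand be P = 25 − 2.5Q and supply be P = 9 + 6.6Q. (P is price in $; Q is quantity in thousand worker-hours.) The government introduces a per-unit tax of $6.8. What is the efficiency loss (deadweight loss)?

Competitive equilibrium: 25 − 2.5Q = 9 + 6.6Q → Q* = 1.7582, P* = 20.6044.
With the tax, the buyer price exceeds the seller price by 6.8: (25 − 2.5Q) − (9 + 6.6Q) = 6.8 → Q' = 1.011.
ΔQ = 1.7582 − 1.011 = 0.7472; the wedge equals the tax, 6.8.
The triangle = ½ × 0.7472 × 6.8 = $2.54 thousand.

$2.54 thousand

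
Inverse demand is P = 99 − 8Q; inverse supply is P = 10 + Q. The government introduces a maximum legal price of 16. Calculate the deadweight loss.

68.06

Competitive equilibrium: 99 − 8Q = 10 + Q → Q* = 9.8889, P* = 19.8889.
At the ceiling P = 16, quantity supplied = (16 − 10)/1 = 6.
Willingness to pay at Q' = 6: 99 − 8·6 = 51.
ΔQ = 9.8889 − 6 = 3.8889; wedge = 51 − 16 = 35.
Deadweight loss = ½ × 3.8889 × 35 = 68.06.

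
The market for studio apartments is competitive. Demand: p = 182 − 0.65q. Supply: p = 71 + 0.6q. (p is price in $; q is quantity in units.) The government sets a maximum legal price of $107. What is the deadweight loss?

Competitive equilibrium: 182 − 0.65q = 71 + 0.6q → q* = 88.8, p* = 124.28.
At the ceiling p = 107, quantity supplied = (107 − 71)/0.6 = 60.
Willingness to pay at q' = 60: 182 − 0.65·60 = 143.
Δq = 88.8 − 60 = 28.8; wedge = 143 − 107 = 36.
Welfare loss = ½ × 28.8 × 36 = $518.40.

$518.40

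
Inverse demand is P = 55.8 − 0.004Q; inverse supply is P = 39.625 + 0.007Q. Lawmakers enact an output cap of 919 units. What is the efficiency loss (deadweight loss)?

1672.56

Competitive equilibrium: 55.8 − 0.004Q = 39.625 + 0.007Q → Q* = 1470.4545, P* = 49.9182.
At Q = 919: demand price = 55.8 − 0.004·919 = 52.124; supply price = 39.625 + 0.007·919 = 46.058.
ΔQ = 1470.4545 − 919 = 551.4545; wedge = 52.124 − 46.058 = 6.066.
DWL = ½ × 551.4545 × 6.066 = 1672.56.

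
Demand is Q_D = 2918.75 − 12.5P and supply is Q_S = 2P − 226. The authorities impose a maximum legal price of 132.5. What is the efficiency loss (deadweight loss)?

In inverse form: demand P = 233.5 − 0.08Q, supply P = 113 + 0.5Q.
Competitive equilibrium: 233.5 − 0.08Q = 113 + 0.5Q → Q* = 207.7586, P* = 216.8793.
At the ceiling P = 132.5, quantity supplied = (132.5 − 113)/0.5 = 39.
Willingness to pay at Q' = 39: 233.5 − 0.08·39 = 230.38.
ΔQ = 207.7586 − 39 = 168.7586; wedge = 230.38 − 132.5 = 97.88.
Deadweight loss = ½ × 168.7586 × 97.88 = 8259.05.

8259.05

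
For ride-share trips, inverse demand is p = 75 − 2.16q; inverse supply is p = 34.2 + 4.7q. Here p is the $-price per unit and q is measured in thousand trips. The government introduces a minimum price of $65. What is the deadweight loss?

$5.96 thousand

Competitive equilibrium: 75 − 2.16q = 34.2 + 4.7q → q* = 5.9475, p* = 62.1534.
At the floor p = 65, quantity demanded = (75 − 65)/2.16 = 4.6296.
Sellers' marginal cost at q' = 4.6296: 34.2 + 4.7·4.6296 = 55.9591.
Δq = 5.9475 − 4.6296 = 1.3179; wedge = 65 − 55.9591 = 9.0409.
Welfare loss = ½ × 1.3179 × 9.0409 = $5.96 thousand.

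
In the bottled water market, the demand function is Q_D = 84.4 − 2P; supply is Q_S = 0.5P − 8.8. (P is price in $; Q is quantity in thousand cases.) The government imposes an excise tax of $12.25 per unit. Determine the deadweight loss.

$30.01 thousand

In inverse form: demand P = 42.2 − 0.5Q, supply P = 17.6 + 2Q.
Competitive equilibrium: 42.2 − 0.5Q = 17.6 + 2Q → Q* = 9.84, P* = 37.28.
With the tax, the buyer price exceeds the seller price by 12.25: (42.2 − 0.5Q) − (17.6 + 2Q) = 12.25 → Q' = 4.94.
ΔQ = 9.84 − 4.94 = 4.9; the wedge equals the tax, 12.25.
Welfare loss = ½ × 4.9 × 12.25 = $30.01 thousand.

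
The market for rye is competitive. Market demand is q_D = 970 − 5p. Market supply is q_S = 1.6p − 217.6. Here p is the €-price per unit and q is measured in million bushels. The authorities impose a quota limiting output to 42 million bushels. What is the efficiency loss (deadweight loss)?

€330.44 million

In inverse form: demand p = 194 − 0.2q, supply p = 136 + 0.625q.
Competitive equilibrium: 194 − 0.2q = 136 + 0.625q → q* = 70.303, p* = 179.9394.
At q = 42: demand price = 194 − 0.2·42 = 185.6; supply price = 136 + 0.625·42 = 162.25.
Δq = 70.303 − 42 = 28.303; wedge = 185.6 − 162.25 = 23.35.
The triangle = ½ × 28.303 × 23.35 = €330.44 million.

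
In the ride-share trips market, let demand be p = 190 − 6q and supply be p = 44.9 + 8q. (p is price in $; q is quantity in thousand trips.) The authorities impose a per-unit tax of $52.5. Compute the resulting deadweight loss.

Competitive equilibrium: 190 − 6q = 44.9 + 8q → q* = 10.3643, p* = 127.8143.
With the tax, the buyer price exceeds the seller price by 52.5: (190 − 6q) − (44.9 + 8q) = 52.5 → q' = 6.6143.
Δq = 10.3643 − 6.6143 = 3.75; the wedge equals the tax, 52.5.
Welfare loss = ½ × 3.75 × 52.5 = $98.44 thousand.

$98.44 thousand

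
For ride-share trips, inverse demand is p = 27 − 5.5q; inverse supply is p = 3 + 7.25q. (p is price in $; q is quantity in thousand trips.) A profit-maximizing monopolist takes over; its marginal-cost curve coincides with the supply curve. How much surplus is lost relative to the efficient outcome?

Competitive equilibrium: 27 − 5.5q = 3 + 7.25q → q* = 1.8824, p* = 16.6471.
Marginal revenue: MR = 27 − 11q. Set MR = MC: 27 − 11q = 3 + 7.25q → q_m = 1.3151.
Price p_m = 27 − 5.5·1.3151 = 19.767; MC(q_m) = 3 + 7.25·1.3151 = 12.5345.
Competitive q* = 1.8824, so Δq = 0.5673; wedge = 19.767 − 12.5345 = 7.2325.
DWL = ½ × 0.5673 × 7.2325 = $2.05 thousand.

$2.05 thousand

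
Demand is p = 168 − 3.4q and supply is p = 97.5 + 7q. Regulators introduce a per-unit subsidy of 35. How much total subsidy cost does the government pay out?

Competitive equilibrium: 168 − 3.4q = 97.5 + 7q → q* = 6.7788, p* = 144.9519.
The subsidy lowers effective supply by 35: p = 62.5 + 7q.
New quantity: 168 − 3.4q = 62.5 + 7q → q' = 10.1442.
Total subsidy cost = 35 × 10.1442 = 355.05.

355.05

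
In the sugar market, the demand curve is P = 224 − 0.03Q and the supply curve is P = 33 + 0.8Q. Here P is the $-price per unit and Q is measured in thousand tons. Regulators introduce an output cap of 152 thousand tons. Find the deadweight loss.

$2532.67 thousand

Competitive equilibrium: 224 − 0.03Q = 33 + 0.8Q → Q* = 230.1205, P* = 217.0964.
At Q = 152: demand price = 224 − 0.03·152 = 219.44; supply price = 33 + 0.8·152 = 154.6.
ΔQ = 230.1205 − 152 = 78.1205; wedge = 219.44 − 154.6 = 64.84.
DWL = ½ × 78.1205 × 64.84 = $2532.67 thousand.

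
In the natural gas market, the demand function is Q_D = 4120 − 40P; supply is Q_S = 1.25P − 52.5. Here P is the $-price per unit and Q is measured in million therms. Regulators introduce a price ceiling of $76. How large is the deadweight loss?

$407.73 million

In inverse form: demand P = 103 − 0.025Q, supply P = 42 + 0.8Q.
Competitive equilibrium: 103 − 0.025Q = 42 + 0.8Q → Q* = 73.9394, P* = 101.1515.
At the ceiling P = 76, quantity supplied = (76 − 42)/0.8 = 42.5.
Willingness to pay at Q' = 42.5: 103 − 0.025·42.5 = 101.9375.
ΔQ = 73.9394 − 42.5 = 31.4394; wedge = 101.9375 − 76 = 25.9375.
Welfare loss = ½ × 31.4394 × 25.9375 = $407.73 million.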